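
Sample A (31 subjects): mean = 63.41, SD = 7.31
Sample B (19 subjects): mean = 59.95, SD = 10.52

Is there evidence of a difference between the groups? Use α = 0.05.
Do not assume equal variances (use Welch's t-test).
Welch's two-sample t-test:
H₀: μ₁ = μ₂
H₁: μ₁ ≠ μ₂
s₁²/n₁ = 7.31²/31 = 1.7237,  s₂²/n₂ = 10.52²/19 = 5.8248
SE = √(s₁²/n₁ + s₂²/n₂) = √(1.7237 + 5.8248) = 2.7475
df (Welch-Satterthwaite) = (s₁²/n₁ + s₂²/n₂)² / [(s₁²/n₁)²/(n₁-1) + (s₂²/n₂)²/(n₂-1)] ≈ 28.72
t = (x̄₁ - x̄₂) / SE = (63.41 - 59.95) / 2.7475 = 3.46 / 2.7475 = 1.259
p-value = 0.2180

Since p-value > α = 0.05, we fail to reject H₀.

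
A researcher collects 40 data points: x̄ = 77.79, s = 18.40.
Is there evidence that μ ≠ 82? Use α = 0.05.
One-sample t-test:
H₀: μ = 82
H₁: μ ≠ 82
df = n - 1 = 39
t = (x̄ - μ₀) / (s/√n) = (77.79 - 82) / (18.40/√40) = -1.447
p-value = 0.1559

Since p-value > α = 0.05, we fail to reject H₀.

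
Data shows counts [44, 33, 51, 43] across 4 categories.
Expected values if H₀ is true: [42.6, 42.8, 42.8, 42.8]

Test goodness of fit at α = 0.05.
Chi-square goodness of fit test:
H₀: observed counts match expected distribution
H₁: observed counts differ from expected distribution
df = k - 1 = 3
χ² = Σ(O - E)²/E
   = (44 - 42.6)²/42.6 + (33 - 42.8)²/42.8 + (51 - 42.8)²/42.8 + (43 - 42.8)²/42.8
   = 0.046 + 2.244 + 1.571 + 0.001
   = 3.86
p-value = 0.2768

Since p-value > α = 0.05, we fail to reject H₀.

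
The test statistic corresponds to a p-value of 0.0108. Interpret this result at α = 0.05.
Since p = 0.0108 < α = 0.05, reject H₀.
There is sufficient evidence to reject the null hypothesis; the result is statistically significant at the 0.05 level.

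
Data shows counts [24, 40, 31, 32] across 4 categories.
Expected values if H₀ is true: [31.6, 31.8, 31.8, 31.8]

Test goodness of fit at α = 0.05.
Chi-square goodness of fit test:
H₀: observed counts match expected distribution
H₁: observed counts differ from expected distribution
df = k - 1 = 3
χ² = Σ(O - E)²/E
   = (24 - 31.6)²/31.6 + (40 - 31.8)²/31.8 + (31 - 31.8)²/31.8 + (32 - 31.8)²/31.8
   = 1.828 + 2.114 + 0.020 + 0.001
   = 3.96
p-value = 0.2654

Since p-value > α = 0.05, we fail to reject H₀.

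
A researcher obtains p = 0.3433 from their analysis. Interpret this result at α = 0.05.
Since p = 0.3433 > α = 0.05, fail to reject H₀.
There is insufficient evidence to reject the null hypothesis; the result is not statistically significant at the 0.05 level.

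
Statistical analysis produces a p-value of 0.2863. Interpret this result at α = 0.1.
Since p = 0.2863 > α = 0.1, fail to reject H₀.
There is insufficient evidence to reject the null hypothesis; the result is not statistically significant at the 0.1 level.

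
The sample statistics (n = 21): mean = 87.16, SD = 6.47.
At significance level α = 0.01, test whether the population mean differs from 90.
One-sample t-test:
H₀: μ = 90
H₁: μ ≠ 90
df = n - 1 = 20
t = (x̄ - μ₀) / (s/√n) = (87.16 - 90) / (6.47/√21) = -2.012
p-value = 0.0579

Since p-value > α = 0.01, we fail to reject H₀.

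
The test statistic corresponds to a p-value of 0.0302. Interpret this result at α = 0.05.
Since p = 0.0302 < α = 0.05, reject H₀.
There is sufficient evidence to reject the null hypothesis; the result is statistically significant at the 0.05 level.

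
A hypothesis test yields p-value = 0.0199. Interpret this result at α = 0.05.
Since p = 0.0199 < α = 0.05, reject H₀.
There is sufficient evidence to reject the null hypothesis; the result is statistically significant at the 0.05 level.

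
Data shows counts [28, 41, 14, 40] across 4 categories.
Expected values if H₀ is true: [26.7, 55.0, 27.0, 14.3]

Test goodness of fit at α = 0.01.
Chi-square goodness of fit test:
H₀: observed counts match expected distribution
H₁: observed counts differ from expected distribution
df = k - 1 = 3
χ² = Σ(O - E)²/E
   = (28 - 26.7)²/26.7 + (41 - 55.0)²/55.0 + (14 - 27.0)²/27.0 + (40 - 14.3)²/14.3
   = 0.063 + 3.564 + 6.259 + 46.188
   = 56.07
p-value < 0.0001

Since p-value < α = 0.01, we reject H₀.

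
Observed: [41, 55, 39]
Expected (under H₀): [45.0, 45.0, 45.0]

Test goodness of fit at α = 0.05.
Chi-square goodness of fit test:
H₀: observed counts match expected distribution
H₁: observed counts differ from expected distribution
df = k - 1 = 2
χ² = Σ(O - E)²/E
   = (41 - 45.0)²/45.0 + (55 - 45.0)²/45.0 + (39 - 45.0)²/45.0
   = 0.356 + 2.222 + 0.800
   = 3.38
p-value = 0.1847

Since p-value > α = 0.05, we fail to reject H₀.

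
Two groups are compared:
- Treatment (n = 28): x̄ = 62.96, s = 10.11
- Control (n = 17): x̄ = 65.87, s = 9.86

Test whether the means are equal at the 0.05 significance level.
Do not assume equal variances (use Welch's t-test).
Welch's two-sample t-test:
H₀: μ₁ = μ₂
H₁: μ₁ ≠ μ₂
s₁²/n₁ = 10.11²/28 = 3.6504,  s₂²/n₂ = 9.86²/17 = 5.7188
SE = √(s₁²/n₁ + s₂²/n₂) = √(3.6504 + 5.7188) = 3.0609
df (Welch-Satterthwaite) = (s₁²/n₁ + s₂²/n₂)² / [(s₁²/n₁)²/(n₁-1) + (s₂²/n₂)²/(n₂-1)] ≈ 34.59
t = (x̄₁ - x̄₂) / SE = (62.96 - 65.87) / 3.0609 = -2.91 / 3.0609 = -0.951
p-value = 0.3484

Since p-value > α = 0.05, we fail to reject H₀.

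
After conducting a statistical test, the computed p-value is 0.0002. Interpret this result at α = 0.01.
Since p = 0.0002 < α = 0.01, reject H₀.
There is sufficient evidence to reject the null hypothesis; the result is statistically significant at the 0.01 level.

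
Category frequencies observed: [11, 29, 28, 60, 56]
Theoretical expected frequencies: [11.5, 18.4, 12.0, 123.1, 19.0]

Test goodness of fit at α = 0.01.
Chi-square goodness of fit test:
H₀: observed counts match expected distribution
H₁: observed counts differ from expected distribution
df = k - 1 = 4
χ² = Σ(O - E)²/E
   = (11 - 11.5)²/11.5 + (29 - 18.4)²/18.4 + (28 - 12.0)²/12.0 + (60 - 123.1)²/123.1 + (56 - 19.0)²/19.0
   = 0.022 + 6.107 + 21.333 + 32.345 + 72.053
   = 131.86
p-value < 0.0001

Since p-value < α = 0.01, we reject H₀.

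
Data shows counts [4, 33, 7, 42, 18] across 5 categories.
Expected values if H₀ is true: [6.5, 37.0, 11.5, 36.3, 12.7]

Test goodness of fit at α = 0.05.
Chi-square goodness of fit test:
H₀: observed counts match expected distribution
H₁: observed counts differ from expected distribution
df = k - 1 = 4
χ² = Σ(O - E)²/E
   = (4 - 6.5)²/6.5 + (33 - 37.0)²/37.0 + (7 - 11.5)²/11.5 + (42 - 36.3)²/36.3 + (18 - 12.7)²/12.7
   = 0.962 + 0.432 + 1.761 + 0.895 + 2.212
   = 6.26
p-value = 0.1804

Since p-value > α = 0.05, we fail to reject H₀.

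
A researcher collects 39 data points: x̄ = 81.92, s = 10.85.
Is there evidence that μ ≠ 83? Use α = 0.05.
One-sample t-test:
H₀: μ = 83
H₁: μ ≠ 83
df = n - 1 = 38
t = (x̄ - μ₀) / (s/√n) = (81.92 - 83) / (10.85/√39) = -0.622
p-value = 0.5379

Since p-value > α = 0.05, we fail to reject H₀.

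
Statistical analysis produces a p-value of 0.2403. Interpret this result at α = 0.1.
Since p = 0.2403 > α = 0.1, fail to reject H₀.
There is insufficient evidence to reject the null hypothesis; the result is not statistically significant at the 0.1 level.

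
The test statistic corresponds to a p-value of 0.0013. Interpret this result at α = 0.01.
Since p = 0.0013 < α = 0.01, reject H₀.
There is sufficient evidence to reject the null hypothesis; the result is statistically significant at the 0.01 level.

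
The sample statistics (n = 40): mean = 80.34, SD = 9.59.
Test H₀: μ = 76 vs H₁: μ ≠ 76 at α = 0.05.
One-sample t-test:
H₀: μ = 76
H₁: μ ≠ 76
df = n - 1 = 39
t = (x̄ - μ₀) / (s/√n) = (80.34 - 76) / (9.59/√40) = 2.862
p-value = 0.0067

Since p-value < α = 0.05, we reject H₀.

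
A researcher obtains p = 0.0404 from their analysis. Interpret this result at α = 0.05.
Since p = 0.0404 < α = 0.05, reject H₀.
There is sufficient evidence to reject the null hypothesis; the result is statistically significant at the 0.05 level.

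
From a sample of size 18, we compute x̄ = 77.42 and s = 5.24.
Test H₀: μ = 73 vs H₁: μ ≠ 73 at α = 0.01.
One-sample t-test:
H₀: μ = 73
H₁: μ ≠ 73
df = n - 1 = 17
t = (x̄ - μ₀) / (s/√n) = (77.42 - 73) / (5.24/√18) = 3.579
p-value = 0.0023

Since p-value < α = 0.01, we reject H₀.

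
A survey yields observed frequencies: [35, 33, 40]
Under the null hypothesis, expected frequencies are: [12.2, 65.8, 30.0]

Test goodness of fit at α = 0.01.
Chi-square goodness of fit test:
H₀: observed counts match expected distribution
H₁: observed counts differ from expected distribution
df = k - 1 = 2
χ² = Σ(O - E)²/E
   = (35 - 12.2)²/12.2 + (33 - 65.8)²/65.8 + (40 - 30.0)²/30.0
   = 42.610 + 16.350 + 3.333
   = 62.29
p-value < 0.0001

Since p-value < α = 0.01, we reject H₀.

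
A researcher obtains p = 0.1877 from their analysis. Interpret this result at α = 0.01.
Since p = 0.1877 > α = 0.01, fail to reject H₀.
There is insufficient evidence to reject the null hypothesis; the result is not statistically significant at the 0.01 level.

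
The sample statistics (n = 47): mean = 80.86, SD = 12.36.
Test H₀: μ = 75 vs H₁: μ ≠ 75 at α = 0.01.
One-sample t-test:
H₀: μ = 75
H₁: μ ≠ 75
df = n - 1 = 46
t = (x̄ - μ₀) / (s/√n) = (80.86 - 75) / (12.36/√47) = 3.250
p-value = 0.0022

Since p-value < α = 0.01, we reject H₀.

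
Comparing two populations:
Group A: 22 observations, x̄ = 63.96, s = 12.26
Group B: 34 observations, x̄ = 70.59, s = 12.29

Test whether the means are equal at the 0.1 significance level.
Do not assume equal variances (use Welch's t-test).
Welch's two-sample t-test:
H₀: μ₁ = μ₂
H₁: μ₁ ≠ μ₂
s₁²/n₁ = 12.26²/22 = 6.8322,  s₂²/n₂ = 12.29²/34 = 4.4425
SE = √(s₁²/n₁ + s₂²/n₂) = √(6.8322 + 4.4425) = 3.3578
df (Welch-Satterthwaite) = (s₁²/n₁ + s₂²/n₂)² / [(s₁²/n₁)²/(n₁-1) + (s₂²/n₂)²/(n₂-1)] ≈ 45.06
t = (x̄₁ - x̄₂) / SE = (63.96 - 70.59) / 3.3578 = -6.63 / 3.3578 = -1.975
p-value = 0.0545

Since p-value < α = 0.1, we reject H₀.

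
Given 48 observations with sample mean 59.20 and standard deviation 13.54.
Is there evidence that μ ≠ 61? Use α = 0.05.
One-sample t-test:
H₀: μ = 61
H₁: μ ≠ 61
df = n - 1 = 47
t = (x̄ - μ₀) / (s/√n) = (59.20 - 61) / (13.54/√48) = -0.921
p-value = 0.3617

Since p-value > α = 0.05, we fail to reject H₀.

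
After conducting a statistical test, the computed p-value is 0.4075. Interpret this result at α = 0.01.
Since p = 0.4075 > α = 0.01, fail to reject H₀.
There is insufficient evidence to reject the null hypothesis; the result is not statistically significant at the 0.01 level.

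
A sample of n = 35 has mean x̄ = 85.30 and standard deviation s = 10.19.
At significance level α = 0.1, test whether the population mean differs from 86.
One-sample t-test:
H₀: μ = 86
H₁: μ ≠ 86
df = n - 1 = 34
t = (x̄ - μ₀) / (s/√n) = (85.30 - 86) / (10.19/√35) = -0.406
p-value = 0.6870

Since p-value > α = 0.1, we fail to reject H₀.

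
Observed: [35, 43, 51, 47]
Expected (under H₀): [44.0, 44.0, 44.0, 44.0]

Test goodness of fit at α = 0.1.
Chi-square goodness of fit test:
H₀: observed counts match expected distribution
H₁: observed counts differ from expected distribution
df = k - 1 = 3
χ² = Σ(O - E)²/E
   = (35 - 44.0)²/44.0 + (43 - 44.0)²/44.0 + (51 - 44.0)²/44.0 + (47 - 44.0)²/44.0
   = 1.841 + 0.023 + 1.114 + 0.205
   = 3.18
p-value = 0.3644

Since p-value > α = 0.1, we fail to reject H₀.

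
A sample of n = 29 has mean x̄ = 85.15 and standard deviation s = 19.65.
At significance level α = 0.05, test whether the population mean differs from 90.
One-sample t-test:
H₀: μ = 90
H₁: μ ≠ 90
df = n - 1 = 28
t = (x̄ - μ₀) / (s/√n) = (85.15 - 90) / (19.65/√29) = -1.329
p-value = 0.1945

Since p-value > α = 0.05, we fail to reject H₀.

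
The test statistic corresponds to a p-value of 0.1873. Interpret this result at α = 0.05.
Since p = 0.1873 > α = 0.05, fail to reject H₀.
There is insufficient evidence to reject the null hypothesis; the result is not statistically significant at the 0.05 level.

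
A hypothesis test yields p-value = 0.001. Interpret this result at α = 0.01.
Since p = 0.001 < α = 0.01, reject H₀.
There is sufficient evidence to reject the null hypothesis; the result is statistically significant at the 0.01 level.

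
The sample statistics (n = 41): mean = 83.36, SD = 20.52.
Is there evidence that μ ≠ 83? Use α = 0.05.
One-sample t-test:
H₀: μ = 83
H₁: μ ≠ 83
df = n - 1 = 40
t = (x̄ - μ₀) / (s/√n) = (83.36 - 83) / (20.52/√41) = 0.112
p-value = 0.9111

Since p-value > α = 0.05, we fail to reject H₀.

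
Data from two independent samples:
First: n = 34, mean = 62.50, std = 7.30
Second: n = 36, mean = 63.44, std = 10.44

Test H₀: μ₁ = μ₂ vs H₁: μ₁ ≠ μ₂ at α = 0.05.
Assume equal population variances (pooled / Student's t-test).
Student's two-sample t-test (equal variances):
H₀: μ₁ = μ₂
H₁: μ₁ ≠ μ₂
df = n₁ + n₂ - 2 = 68
Pooled variance s_p² = [(n₁-1)s₁² + (n₂-1)s₂²] / (n₁ + n₂ - 2) = [(33)(7.30²) + (35)(10.44²)] / 68 = 81.9610
SE = √(s_p²(1/n₁ + 1/n₂)) = √(81.9610 × (1/34 + 1/36)) = 2.1650
t = (x̄₁ - x̄₂) / SE = (62.50 - 63.44) / 2.1650 = -0.94 / 2.1650 = -0.434
p-value = 0.6655

Since p-value > α = 0.05, we fail to reject H₀.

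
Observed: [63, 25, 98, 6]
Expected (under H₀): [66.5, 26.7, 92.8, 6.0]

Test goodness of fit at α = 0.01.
Chi-square goodness of fit test:
H₀: observed counts match expected distribution
H₁: observed counts differ from expected distribution
df = k - 1 = 3
χ² = Σ(O - E)²/E
   = (63 - 66.5)²/66.5 + (25 - 26.7)²/26.7 + (98 - 92.8)²/92.8 + (6 - 6.0)²/6.0
   = 0.184 + 0.108 + 0.291 + 0.000
   = 0.58
p-value = 0.9001

Since p-value > α = 0.01, we fail to reject H₀.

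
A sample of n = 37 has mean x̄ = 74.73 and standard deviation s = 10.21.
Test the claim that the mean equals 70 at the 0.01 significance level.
One-sample t-test:
H₀: μ = 70
H₁: μ ≠ 70
df = n - 1 = 36
t = (x̄ - μ₀) / (s/√n) = (74.73 - 70) / (10.21/√37) = 2.818
p-value = 0.0078

Since p-value < α = 0.01, we reject H₀.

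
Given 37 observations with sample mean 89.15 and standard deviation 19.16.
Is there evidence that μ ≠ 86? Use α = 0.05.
One-sample t-test:
H₀: μ = 86
H₁: μ ≠ 86
df = n - 1 = 36
t = (x̄ - μ₀) / (s/√n) = (89.15 - 86) / (19.16/√37) = 1.000
p-value = 0.3240

Since p-value > α = 0.05, we fail to reject H₀.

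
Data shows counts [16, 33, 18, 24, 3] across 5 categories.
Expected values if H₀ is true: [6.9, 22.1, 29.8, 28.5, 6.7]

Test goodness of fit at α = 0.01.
Chi-square goodness of fit test:
H₀: observed counts match expected distribution
H₁: observed counts differ from expected distribution
df = k - 1 = 4
χ² = Σ(O - E)²/E
   = (16 - 6.9)²/6.9 + (33 - 22.1)²/22.1 + (18 - 29.8)²/29.8 + (24 - 28.5)²/28.5 + (3 - 6.7)²/6.7
   = 12.001 + 5.376 + 4.672 + 0.711 + 2.043
   = 24.80
p-value = 0.0001

Since p-value < α = 0.01, we reject H₀.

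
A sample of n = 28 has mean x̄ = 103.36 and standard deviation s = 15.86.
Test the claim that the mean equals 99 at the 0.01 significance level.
One-sample t-test:
H₀: μ = 99
H₁: μ ≠ 99
df = n - 1 = 27
t = (x̄ - μ₀) / (s/√n) = (103.36 - 99) / (15.86/√28) = 1.455
p-value = 0.1573

Since p-value > α = 0.01, we fail to reject H₀.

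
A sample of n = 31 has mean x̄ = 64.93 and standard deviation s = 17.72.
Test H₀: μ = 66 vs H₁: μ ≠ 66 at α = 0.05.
One-sample t-test:
H₀: μ = 66
H₁: μ ≠ 66
df = n - 1 = 30
t = (x̄ - μ₀) / (s/√n) = (64.93 - 66) / (17.72/√31) = -0.336
p-value = 0.7391

Since p-value > α = 0.05, we fail to reject H₀.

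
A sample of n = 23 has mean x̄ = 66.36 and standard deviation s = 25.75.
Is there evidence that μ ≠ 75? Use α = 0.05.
One-sample t-test:
H₀: μ = 75
H₁: μ ≠ 75
df = n - 1 = 22
t = (x̄ - μ₀) / (s/√n) = (66.36 - 75) / (25.75/√23) = -1.609
p-value = 0.1218

Since p-value > α = 0.05, we fail to reject H₀.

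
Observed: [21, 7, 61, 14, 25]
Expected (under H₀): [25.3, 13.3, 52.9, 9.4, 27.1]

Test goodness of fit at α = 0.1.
Chi-square goodness of fit test:
H₀: observed counts match expected distribution
H₁: observed counts differ from expected distribution
df = k - 1 = 4
χ² = Σ(O - E)²/E
   = (21 - 25.3)²/25.3 + (7 - 13.3)²/13.3 + (61 - 52.9)²/52.9 + (14 - 9.4)²/9.4 + (25 - 27.1)²/27.1
   = 0.731 + 2.984 + 1.240 + 2.251 + 0.163
   = 7.37
p-value = 0.1176

Since p-value > α = 0.1, we fail to reject H₀.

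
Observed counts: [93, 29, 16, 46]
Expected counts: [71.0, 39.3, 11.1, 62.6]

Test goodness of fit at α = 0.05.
Chi-square goodness of fit test:
H₀: observed counts match expected distribution
H₁: observed counts differ from expected distribution
df = k - 1 = 3
χ² = Σ(O - E)²/E
   = (93 - 71.0)²/71.0 + (29 - 39.3)²/39.3 + (16 - 11.1)²/11.1 + (46 - 62.6)²/62.6
   = 6.817 + 2.699 + 2.163 + 4.402
   = 16.08
p-value = 0.0011

Since p-value < α = 0.05, we reject H₀.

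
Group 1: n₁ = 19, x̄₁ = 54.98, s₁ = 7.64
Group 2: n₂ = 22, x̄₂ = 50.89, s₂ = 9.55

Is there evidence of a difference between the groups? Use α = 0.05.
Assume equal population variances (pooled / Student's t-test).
Student's two-sample t-test (equal variances):
H₀: μ₁ = μ₂
H₁: μ₁ ≠ μ₂
df = n₁ + n₂ - 2 = 39
Pooled variance s_p² = [(n₁-1)s₁² + (n₂-1)s₂²] / (n₁ + n₂ - 2) = [(18)(7.64²) + (21)(9.55²)] / 39 = 76.0489
SE = √(s_p²(1/n₁ + 1/n₂)) = √(76.0489 × (1/19 + 1/22)) = 2.7312
t = (x̄₁ - x̄₂) / SE = (54.98 - 50.89) / 2.7312 = 4.09 / 2.7312 = 1.498
p-value = 0.1423

Since p-value > α = 0.05, we fail to reject H₀.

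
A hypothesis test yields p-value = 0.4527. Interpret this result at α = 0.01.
Since p = 0.4527 > α = 0.01, fail to reject H₀.
There is insufficient evidence to reject the null hypothesis; the result is not statistically significant at the 0.01 level.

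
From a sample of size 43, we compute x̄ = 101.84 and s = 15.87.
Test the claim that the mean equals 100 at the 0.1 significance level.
One-sample t-test:
H₀: μ = 100
H₁: μ ≠ 100
df = n - 1 = 42
t = (x̄ - μ₀) / (s/√n) = (101.84 - 100) / (15.87/√43) = 0.760
p-value = 0.4513

Since p-value > α = 0.1, we fail to reject H₀.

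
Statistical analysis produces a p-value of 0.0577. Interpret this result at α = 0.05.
Since p = 0.0577 > α = 0.05, fail to reject H₀.
There is insufficient evidence to reject the null hypothesis; the result is not statistically significant at the 0.05 level.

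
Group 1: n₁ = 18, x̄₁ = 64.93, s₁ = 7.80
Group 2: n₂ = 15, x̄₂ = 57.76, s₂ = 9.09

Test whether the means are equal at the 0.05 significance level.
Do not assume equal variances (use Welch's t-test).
Welch's two-sample t-test:
H₀: μ₁ = μ₂
H₁: μ₁ ≠ μ₂
s₁²/n₁ = 7.80²/18 = 3.3800,  s₂²/n₂ = 9.09²/15 = 5.5085
SE = √(s₁²/n₁ + s₂²/n₂) = √(3.3800 + 5.5085) = 2.9814
df (Welch-Satterthwaite) = (s₁²/n₁ + s₂²/n₂)² / [(s₁²/n₁)²/(n₁-1) + (s₂²/n₂)²/(n₂-1)] ≈ 27.82
t = (x̄₁ - x̄₂) / SE = (64.93 - 57.76) / 2.9814 = 7.17 / 2.9814 = 2.405
p-value = 0.0231

Since p-value < α = 0.05, we reject H₀.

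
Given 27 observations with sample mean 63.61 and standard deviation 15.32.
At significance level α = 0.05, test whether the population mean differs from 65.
One-sample t-test:
H₀: μ = 65
H₁: μ ≠ 65
df = n - 1 = 26
t = (x̄ - μ₀) / (s/√n) = (63.61 - 65) / (15.32/√27) = -0.471
p-value = 0.6412

Since p-value > α = 0.05, we fail to reject H₀.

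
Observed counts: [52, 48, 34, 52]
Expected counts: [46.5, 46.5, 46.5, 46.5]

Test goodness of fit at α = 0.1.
Chi-square goodness of fit test:
H₀: observed counts match expected distribution
H₁: observed counts differ from expected distribution
df = k - 1 = 3
χ² = Σ(O - E)²/E
   = (52 - 46.5)²/46.5 + (48 - 46.5)²/46.5 + (34 - 46.5)²/46.5 + (52 - 46.5)²/46.5
   = 0.651 + 0.048 + 3.360 + 0.651
   = 4.71
p-value = 0.1943

Since p-value > α = 0.1, we fail to reject H₀.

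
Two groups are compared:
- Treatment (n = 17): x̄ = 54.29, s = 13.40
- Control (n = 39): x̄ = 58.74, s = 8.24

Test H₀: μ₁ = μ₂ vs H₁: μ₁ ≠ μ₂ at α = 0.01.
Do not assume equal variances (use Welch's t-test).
Welch's two-sample t-test:
H₀: μ₁ = μ₂
H₁: μ₁ ≠ μ₂
s₁²/n₁ = 13.40²/17 = 10.5624,  s₂²/n₂ = 8.24²/39 = 1.7410
SE = √(s₁²/n₁ + s₂²/n₂) = √(10.5624 + 1.7410) = 3.5076
df (Welch-Satterthwaite) = (s₁²/n₁ + s₂²/n₂)² / [(s₁²/n₁)²/(n₁-1) + (s₂²/n₂)²/(n₂-1)] ≈ 21.46
t = (x̄₁ - x̄₂) / SE = (54.29 - 58.74) / 3.5076 = -4.45 / 3.5076 = -1.269
p-value = 0.2181

Since p-value > α = 0.01, we fail to reject H₀.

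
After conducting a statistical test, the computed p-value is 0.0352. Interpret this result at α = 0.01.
Since p = 0.0352 > α = 0.01, fail to reject H₀.
There is insufficient evidence to reject the null hypothesis; the result is not statistically significant at the 0.01 level.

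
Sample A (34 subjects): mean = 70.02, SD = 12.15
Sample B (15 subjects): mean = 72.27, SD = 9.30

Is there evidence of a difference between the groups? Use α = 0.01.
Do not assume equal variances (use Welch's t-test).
Welch's two-sample t-test:
H₀: μ₁ = μ₂
H₁: μ₁ ≠ μ₂
s₁²/n₁ = 12.15²/34 = 4.3418,  s₂²/n₂ = 9.30²/15 = 5.7660
SE = √(s₁²/n₁ + s₂²/n₂) = √(4.3418 + 5.7660) = 3.1793
df (Welch-Satterthwaite) = (s₁²/n₁ + s₂²/n₂)² / [(s₁²/n₁)²/(n₁-1) + (s₂²/n₂)²/(n₂-1)] ≈ 34.68
t = (x̄₁ - x̄₂) / SE = (70.02 - 72.27) / 3.1793 = -2.25 / 3.1793 = -0.708
p-value = 0.4839

Since p-value > α = 0.01, we fail to reject H₀.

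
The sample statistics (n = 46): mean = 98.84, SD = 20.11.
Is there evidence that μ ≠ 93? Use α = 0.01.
One-sample t-test:
H₀: μ = 93
H₁: μ ≠ 93
df = n - 1 = 45
t = (x̄ - μ₀) / (s/√n) = (98.84 - 93) / (20.11/√46) = 1.970
p-value = 0.0551

Since p-value > α = 0.01, we fail to reject H₀.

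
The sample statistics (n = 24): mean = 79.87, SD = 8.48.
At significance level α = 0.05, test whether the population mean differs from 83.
One-sample t-test:
H₀: μ = 83
H₁: μ ≠ 83
df = n - 1 = 23
t = (x̄ - μ₀) / (s/√n) = (79.87 - 83) / (8.48/√24) = -1.808
p-value = 0.0837

Since p-value > α = 0.05, we fail to reject H₀.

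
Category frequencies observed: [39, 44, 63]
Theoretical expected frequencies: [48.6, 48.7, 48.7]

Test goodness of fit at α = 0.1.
Chi-square goodness of fit test:
H₀: observed counts match expected distribution
H₁: observed counts differ from expected distribution
df = k - 1 = 2
χ² = Σ(O - E)²/E
   = (39 - 48.6)²/48.6 + (44 - 48.7)²/48.7 + (63 - 48.7)²/48.7
   = 1.896 + 0.454 + 4.199
   = 6.55
p-value = 0.0378

Since p-value < α = 0.1, we reject H₀.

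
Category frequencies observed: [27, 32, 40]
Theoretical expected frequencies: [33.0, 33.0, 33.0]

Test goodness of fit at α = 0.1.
Chi-square goodness of fit test:
H₀: observed counts match expected distribution
H₁: observed counts differ from expected distribution
df = k - 1 = 2
χ² = Σ(O - E)²/E
   = (27 - 33.0)²/33.0 + (32 - 33.0)²/33.0 + (40 - 33.0)²/33.0
   = 1.091 + 0.030 + 1.485
   = 2.61
p-value = 0.2717

Since p-value > α = 0.1, we fail to reject H₀.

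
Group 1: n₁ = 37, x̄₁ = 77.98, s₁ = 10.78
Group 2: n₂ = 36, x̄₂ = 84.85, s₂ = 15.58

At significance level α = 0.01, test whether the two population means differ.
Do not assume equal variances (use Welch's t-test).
Welch's two-sample t-test:
H₀: μ₁ = μ₂
H₁: μ₁ ≠ μ₂
s₁²/n₁ = 10.78²/37 = 3.1408,  s₂²/n₂ = 15.58²/36 = 6.7427
SE = √(s₁²/n₁ + s₂²/n₂) = √(3.1408 + 6.7427) = 3.1438
df (Welch-Satterthwaite) = (s₁²/n₁ + s₂²/n₂)² / [(s₁²/n₁)²/(n₁-1) + (s₂²/n₂)²/(n₂-1)] ≈ 62.10
t = (x̄₁ - x̄₂) / SE = (77.98 - 84.85) / 3.1438 = -6.87 / 3.1438 = -2.185
p-value = 0.0327

Since p-value > α = 0.01, we fail to reject H₀.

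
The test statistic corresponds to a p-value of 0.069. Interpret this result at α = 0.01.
Since p = 0.069 > α = 0.01, fail to reject H₀.
There is insufficient evidence to reject the null hypothesis; the result is not statistically significant at the 0.01 level.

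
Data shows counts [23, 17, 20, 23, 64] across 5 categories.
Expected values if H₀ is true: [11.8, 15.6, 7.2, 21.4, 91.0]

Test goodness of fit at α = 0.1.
Chi-square goodness of fit test:
H₀: observed counts match expected distribution
H₁: observed counts differ from expected distribution
df = k - 1 = 4
χ² = Σ(O - E)²/E
   = (23 - 11.8)²/11.8 + (17 - 15.6)²/15.6 + (20 - 7.2)²/7.2 + (23 - 21.4)²/21.4 + (64 - 91.0)²/91.0
   = 10.631 + 0.126 + 22.756 + 0.120 + 8.011
   = 41.64
p-value < 0.0001

Since p-value < α = 0.1, we reject H₀.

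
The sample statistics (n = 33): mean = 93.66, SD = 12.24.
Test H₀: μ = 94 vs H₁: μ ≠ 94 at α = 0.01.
One-sample t-test:
H₀: μ = 94
H₁: μ ≠ 94
df = n - 1 = 32
t = (x̄ - μ₀) / (s/√n) = (93.66 - 94) / (12.24/√33) = -0.160
p-value = 0.8742

Since p-value > α = 0.01, we fail to reject H₀.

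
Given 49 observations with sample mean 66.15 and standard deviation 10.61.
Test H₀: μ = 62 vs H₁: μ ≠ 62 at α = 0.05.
One-sample t-test:
H₀: μ = 62
H₁: μ ≠ 62
df = n - 1 = 48
t = (x̄ - μ₀) / (s/√n) = (66.15 - 62) / (10.61/√49) = 2.738
p-value = 0.0086

Since p-value < α = 0.05, we reject H₀.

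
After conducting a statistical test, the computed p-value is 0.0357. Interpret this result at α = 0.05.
Since p = 0.0357 < α = 0.05, reject H₀.
There is sufficient evidence to reject the null hypothesis; the result is statistically significant at the 0.05 level.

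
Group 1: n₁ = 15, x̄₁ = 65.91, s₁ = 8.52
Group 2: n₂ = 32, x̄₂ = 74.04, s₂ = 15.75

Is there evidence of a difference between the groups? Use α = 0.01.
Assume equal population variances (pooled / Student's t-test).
Student's two-sample t-test (equal variances):
H₀: μ₁ = μ₂
H₁: μ₁ ≠ μ₂
df = n₁ + n₂ - 2 = 45
Pooled variance s_p² = [(n₁-1)s₁² + (n₂-1)s₂²] / (n₁ + n₂ - 2) = [(14)(8.52²) + (31)(15.75²)] / 45 = 193.4712
SE = √(s_p²(1/n₁ + 1/n₂)) = √(193.4712 × (1/15 + 1/32)) = 4.3525
t = (x̄₁ - x̄₂) / SE = (65.91 - 74.04) / 4.3525 = -8.13 / 4.3525 = -1.868
p-value = 0.0683

Since p-value > α = 0.01, we fail to reject H₀.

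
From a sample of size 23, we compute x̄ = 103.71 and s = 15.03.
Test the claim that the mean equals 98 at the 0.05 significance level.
One-sample t-test:
H₀: μ = 98
H₁: μ ≠ 98
df = n - 1 = 22
t = (x̄ - μ₀) / (s/√n) = (103.71 - 98) / (15.03/√23) = 1.822
p-value = 0.0821

Since p-value > α = 0.05, we fail to reject H₀.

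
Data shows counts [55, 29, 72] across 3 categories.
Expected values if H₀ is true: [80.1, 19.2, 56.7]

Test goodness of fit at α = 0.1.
Chi-square goodness of fit test:
H₀: observed counts match expected distribution
H₁: observed counts differ from expected distribution
df = k - 1 = 2
χ² = Σ(O - E)²/E
   = (55 - 80.1)²/80.1 + (29 - 19.2)²/19.2 + (72 - 56.7)²/56.7
   = 7.865 + 5.002 + 4.129
   = 17.00
p-value = 0.0002

Since p-value < α = 0.1, we reject H₀.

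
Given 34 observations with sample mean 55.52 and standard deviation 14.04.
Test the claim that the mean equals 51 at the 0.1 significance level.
One-sample t-test:
H₀: μ = 51
H₁: μ ≠ 51
df = n - 1 = 33
t = (x̄ - μ₀) / (s/√n) = (55.52 - 51) / (14.04/√34) = 1.877
p-value = 0.0694

Since p-value < α = 0.1, we reject H₀.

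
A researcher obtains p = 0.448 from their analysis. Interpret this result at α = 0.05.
Since p = 0.448 > α = 0.05, fail to reject H₀.
There is insufficient evidence to reject the null hypothesis; the result is not statistically significant at the 0.05 level.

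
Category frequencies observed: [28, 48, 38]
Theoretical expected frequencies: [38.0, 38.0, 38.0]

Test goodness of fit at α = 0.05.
Chi-square goodness of fit test:
H₀: observed counts match expected distribution
H₁: observed counts differ from expected distribution
df = k - 1 = 2
χ² = Σ(O - E)²/E
   = (28 - 38.0)²/38.0 + (48 - 38.0)²/38.0 + (38 - 38.0)²/38.0
   = 2.632 + 2.632 + 0.000
   = 5.26
p-value = 0.0720

Since p-value > α = 0.05, we fail to reject H₀.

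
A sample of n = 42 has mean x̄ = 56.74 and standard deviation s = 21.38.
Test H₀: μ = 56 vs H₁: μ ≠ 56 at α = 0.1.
One-sample t-test:
H₀: μ = 56
H₁: μ ≠ 56
df = n - 1 = 41
t = (x̄ - μ₀) / (s/√n) = (56.74 - 56) / (21.38/√42) = 0.224
p-value = 0.8236

Since p-value > α = 0.1, we fail to reject H₀.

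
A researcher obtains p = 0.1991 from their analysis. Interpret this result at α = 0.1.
Since p = 0.1991 > α = 0.1, fail to reject H₀.
There is insufficient evidence to reject the null hypothesis; the result is not statistically significant at the 0.1 level.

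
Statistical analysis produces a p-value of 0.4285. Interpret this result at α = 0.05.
Since p = 0.4285 > α = 0.05, fail to reject H₀.
There is insufficient evidence to reject the null hypothesis; the result is not statistically significant at the 0.05 level.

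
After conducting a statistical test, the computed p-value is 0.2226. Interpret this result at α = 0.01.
Since p = 0.2226 > α = 0.01, fail to reject H₀.
There is insufficient evidence to reject the null hypothesis; the result is not statistically significant at the 0.01 level.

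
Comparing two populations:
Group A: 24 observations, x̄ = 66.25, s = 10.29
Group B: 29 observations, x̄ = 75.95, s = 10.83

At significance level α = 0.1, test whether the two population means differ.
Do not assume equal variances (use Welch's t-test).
Welch's two-sample t-test:
H₀: μ₁ = μ₂
H₁: μ₁ ≠ μ₂
s₁²/n₁ = 10.29²/24 = 4.4118,  s₂²/n₂ = 10.83²/29 = 4.0444
SE = √(s₁²/n₁ + s₂²/n₂) = √(4.4118 + 4.0444) = 2.9080
df (Welch-Satterthwaite) = (s₁²/n₁ + s₂²/n₂)² / [(s₁²/n₁)²/(n₁-1) + (s₂²/n₂)²/(n₂-1)] ≈ 49.99
t = (x̄₁ - x̄₂) / SE = (66.25 - 75.95) / 2.9080 = -9.70 / 2.9080 = -3.336
p-value = 0.0016

Since p-value < α = 0.1, we reject H₀.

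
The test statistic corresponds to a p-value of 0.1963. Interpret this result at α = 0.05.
Since p = 0.1963 > α = 0.05, fail to reject H₀.
There is insufficient evidence to reject the null hypothesis; the result is not statistically significant at the 0.05 level.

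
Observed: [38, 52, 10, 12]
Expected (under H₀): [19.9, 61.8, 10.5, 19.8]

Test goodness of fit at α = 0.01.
Chi-square goodness of fit test:
H₀: observed counts match expected distribution
H₁: observed counts differ from expected distribution
df = k - 1 = 3
χ² = Σ(O - E)²/E
   = (38 - 19.9)²/19.9 + (52 - 61.8)²/61.8 + (10 - 10.5)²/10.5 + (12 - 19.8)²/19.8
   = 16.463 + 1.554 + 0.024 + 3.073
   = 21.11
p-value = 0.0001

Since p-value < α = 0.01, we reject H₀.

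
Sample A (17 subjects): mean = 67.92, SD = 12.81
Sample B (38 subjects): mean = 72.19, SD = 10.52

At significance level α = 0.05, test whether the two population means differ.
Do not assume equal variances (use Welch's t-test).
Welch's two-sample t-test:
H₀: μ₁ = μ₂
H₁: μ₁ ≠ μ₂
s₁²/n₁ = 12.81²/17 = 9.6527,  s₂²/n₂ = 10.52²/38 = 2.9124
SE = √(s₁²/n₁ + s₂²/n₂) = √(9.6527 + 2.9124) = 3.5447
df (Welch-Satterthwaite) = (s₁²/n₁ + s₂²/n₂)² / [(s₁²/n₁)²/(n₁-1) + (s₂²/n₂)²/(n₂-1)] ≈ 26.08
t = (x̄₁ - x̄₂) / SE = (67.92 - 72.19) / 3.5447 = -4.27 / 3.5447 = -1.205
p-value = 0.2392

Since p-value > α = 0.05, we fail to reject H₀.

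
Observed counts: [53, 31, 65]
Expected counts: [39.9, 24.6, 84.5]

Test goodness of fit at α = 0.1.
Chi-square goodness of fit test:
H₀: observed counts match expected distribution
H₁: observed counts differ from expected distribution
df = k - 1 = 2
χ² = Σ(O - E)²/E
   = (53 - 39.9)²/39.9 + (31 - 24.6)²/24.6 + (65 - 84.5)²/84.5
   = 4.301 + 1.665 + 4.500
   = 10.47
p-value = 0.0053

Since p-value < α = 0.1, we reject H₀.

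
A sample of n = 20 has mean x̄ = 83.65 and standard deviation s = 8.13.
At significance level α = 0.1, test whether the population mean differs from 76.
One-sample t-test:
H₀: μ = 76
H₁: μ ≠ 76
df = n - 1 = 19
t = (x̄ - μ₀) / (s/√n) = (83.65 - 76) / (8.13/√20) = 4.208
p-value = 0.0005

Since p-value < α = 0.1, we reject H₀.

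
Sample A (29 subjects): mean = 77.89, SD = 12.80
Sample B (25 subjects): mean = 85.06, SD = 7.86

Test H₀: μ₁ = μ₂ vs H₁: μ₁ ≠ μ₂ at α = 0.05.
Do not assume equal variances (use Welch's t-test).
Welch's two-sample t-test:
H₀: μ₁ = μ₂
H₁: μ₁ ≠ μ₂
s₁²/n₁ = 12.80²/29 = 5.6497,  s₂²/n₂ = 7.86²/25 = 2.4712
SE = √(s₁²/n₁ + s₂²/n₂) = √(5.6497 + 2.4712) = 2.8497
df (Welch-Satterthwaite) = (s₁²/n₁ + s₂²/n₂)² / [(s₁²/n₁)²/(n₁-1) + (s₂²/n₂)²/(n₂-1)] ≈ 47.29
t = (x̄₁ - x̄₂) / SE = (77.89 - 85.06) / 2.8497 = -7.17 / 2.8497 = -2.516
p-value = 0.0153

Since p-value < α = 0.05, we reject H₀.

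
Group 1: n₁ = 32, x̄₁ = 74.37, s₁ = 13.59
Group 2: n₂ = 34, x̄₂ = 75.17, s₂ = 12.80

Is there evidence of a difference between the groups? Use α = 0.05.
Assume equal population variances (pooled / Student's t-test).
Student's two-sample t-test (equal variances):
H₀: μ₁ = μ₂
H₁: μ₁ ≠ μ₂
df = n₁ + n₂ - 2 = 64
Pooled variance s_p² = [(n₁-1)s₁² + (n₂-1)s₂²] / (n₁ + n₂ - 2) = [(31)(13.59²) + (33)(12.80²)] / 64 = 173.9383
SE = √(s_p²(1/n₁ + 1/n₂)) = √(173.9383 × (1/32 + 1/34)) = 3.2483
t = (x̄₁ - x̄₂) / SE = (74.37 - 75.17) / 3.2483 = -0.80 / 3.2483 = -0.246
p-value = 0.8063

Since p-value > α = 0.05, we fail to reject H₀.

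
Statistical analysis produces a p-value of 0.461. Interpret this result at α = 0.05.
Since p = 0.461 > α = 0.05, fail to reject H₀.
There is insufficient evidence to reject the null hypothesis; the result is not statistically significant at the 0.05 level.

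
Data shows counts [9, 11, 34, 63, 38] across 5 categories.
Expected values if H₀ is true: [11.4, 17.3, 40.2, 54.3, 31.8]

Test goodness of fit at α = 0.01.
Chi-square goodness of fit test:
H₀: observed counts match expected distribution
H₁: observed counts differ from expected distribution
df = k - 1 = 4
χ² = Σ(O - E)²/E
   = (9 - 11.4)²/11.4 + (11 - 17.3)²/17.3 + (34 - 40.2)²/40.2 + (63 - 54.3)²/54.3 + (38 - 31.8)²/31.8
   = 0.505 + 2.294 + 0.956 + 1.394 + 1.209
   = 6.36
p-value = 0.1739

Since p-value > α = 0.01, we fail to reject H₀.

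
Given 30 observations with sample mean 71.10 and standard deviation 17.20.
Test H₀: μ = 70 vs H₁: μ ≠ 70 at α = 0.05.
One-sample t-test:
H₀: μ = 70
H₁: μ ≠ 70
df = n - 1 = 29
t = (x̄ - μ₀) / (s/√n) = (71.10 - 70) / (17.20/√30) = 0.350
p-value = 0.7287

Since p-value > α = 0.05, we fail to reject H₀.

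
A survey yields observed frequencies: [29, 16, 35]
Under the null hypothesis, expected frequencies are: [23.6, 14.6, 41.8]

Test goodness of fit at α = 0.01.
Chi-square goodness of fit test:
H₀: observed counts match expected distribution
H₁: observed counts differ from expected distribution
df = k - 1 = 2
χ² = Σ(O - E)²/E
   = (29 - 23.6)²/23.6 + (16 - 14.6)²/14.6 + (35 - 41.8)²/41.8
   = 1.236 + 0.134 + 1.106
   = 2.48
p-value = 0.2900

Since p-value > α = 0.01, we fail to reject H₀.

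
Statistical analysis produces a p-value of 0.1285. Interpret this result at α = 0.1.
Since p = 0.1285 > α = 0.1, fail to reject H₀.
There is insufficient evidence to reject the null hypothesis; the result is not statistically significant at the 0.1 level.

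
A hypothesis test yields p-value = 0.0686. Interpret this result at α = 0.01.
Since p = 0.0686 > α = 0.01, fail to reject H₀.
There is insufficient evidence to reject the null hypothesis; the result is not statistically significant at the 0.01 level.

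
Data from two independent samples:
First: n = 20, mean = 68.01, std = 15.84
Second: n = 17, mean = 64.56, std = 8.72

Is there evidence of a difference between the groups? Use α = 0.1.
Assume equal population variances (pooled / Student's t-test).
Student's two-sample t-test (equal variances):
H₀: μ₁ = μ₂
H₁: μ₁ ≠ μ₂
df = n₁ + n₂ - 2 = 35
Pooled variance s_p² = [(n₁-1)s₁² + (n₂-1)s₂²] / (n₁ + n₂ - 2) = [(19)(15.84²) + (16)(8.72²)] / 35 = 170.9663
SE = √(s_p²(1/n₁ + 1/n₂)) = √(170.9663 × (1/20 + 1/17)) = 4.3134
t = (x̄₁ - x̄₂) / SE = (68.01 - 64.56) / 4.3134 = 3.45 / 4.3134 = 0.800
p-value = 0.4292

Since p-value > α = 0.1, we fail to reject H₀.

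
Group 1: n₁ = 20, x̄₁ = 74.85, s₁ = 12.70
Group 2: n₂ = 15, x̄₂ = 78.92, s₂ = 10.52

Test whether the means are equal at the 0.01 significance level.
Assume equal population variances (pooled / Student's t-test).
Student's two-sample t-test (equal variances):
H₀: μ₁ = μ₂
H₁: μ₁ ≠ μ₂
df = n₁ + n₂ - 2 = 33
Pooled variance s_p² = [(n₁-1)s₁² + (n₂-1)s₂²] / (n₁ + n₂ - 2) = [(19)(12.70²) + (14)(10.52²)] / 33 = 139.8150
SE = √(s_p²(1/n₁ + 1/n₂)) = √(139.8150 × (1/20 + 1/15)) = 4.0388
t = (x̄₁ - x̄₂) / SE = (74.85 - 78.92) / 4.0388 = -4.07 / 4.0388 = -1.008
p-value = 0.3209

Since p-value > α = 0.01, we fail to reject H₀.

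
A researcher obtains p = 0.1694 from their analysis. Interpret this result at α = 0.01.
Since p = 0.1694 > α = 0.01, fail to reject H₀.
There is insufficient evidence to reject the null hypothesis; the result is not statistically significant at the 0.01 level.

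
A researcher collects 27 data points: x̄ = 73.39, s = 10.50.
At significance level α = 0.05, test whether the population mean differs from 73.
One-sample t-test:
H₀: μ = 73
H₁: μ ≠ 73
df = n - 1 = 26
t = (x̄ - μ₀) / (s/√n) = (73.39 - 73) / (10.50/√27) = 0.193
p-value = 0.8485

Since p-value > α = 0.05, we fail to reject H₀.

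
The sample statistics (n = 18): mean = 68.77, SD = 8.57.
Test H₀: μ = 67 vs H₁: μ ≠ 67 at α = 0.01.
One-sample t-test:
H₀: μ = 67
H₁: μ ≠ 67
df = n - 1 = 17
t = (x̄ - μ₀) / (s/√n) = (68.77 - 67) / (8.57/√18) = 0.876
p-value = 0.3931

Since p-value > α = 0.01, we fail to reject H₀.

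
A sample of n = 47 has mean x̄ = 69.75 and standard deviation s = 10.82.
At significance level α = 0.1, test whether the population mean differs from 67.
One-sample t-test:
H₀: μ = 67
H₁: μ ≠ 67
df = n - 1 = 46
t = (x̄ - μ₀) / (s/√n) = (69.75 - 67) / (10.82/√47) = 1.742
p-value = 0.0881

Since p-value < α = 0.1, we reject H₀.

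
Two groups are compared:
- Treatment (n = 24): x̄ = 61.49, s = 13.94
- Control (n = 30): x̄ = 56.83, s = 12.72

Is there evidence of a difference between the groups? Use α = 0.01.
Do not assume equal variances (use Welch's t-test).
Welch's two-sample t-test:
H₀: μ₁ = μ₂
H₁: μ₁ ≠ μ₂
s₁²/n₁ = 13.94²/24 = 8.0968,  s₂²/n₂ = 12.72²/30 = 5.3933
SE = √(s₁²/n₁ + s₂²/n₂) = √(8.0968 + 5.3933) = 3.6729
df (Welch-Satterthwaite) = (s₁²/n₁ + s₂²/n₂)² / [(s₁²/n₁)²/(n₁-1) + (s₂²/n₂)²/(n₂-1)] ≈ 47.23
t = (x̄₁ - x̄₂) / SE = (61.49 - 56.83) / 3.6729 = 4.66 / 3.6729 = 1.269
p-value = 0.2107

Since p-value > α = 0.01, we fail to reject H₀.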